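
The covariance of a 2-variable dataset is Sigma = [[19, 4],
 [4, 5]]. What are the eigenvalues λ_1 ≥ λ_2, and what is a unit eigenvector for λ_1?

Step 1 — characteristic polynomial of 2×2 Sigma:
  det(Sigma - λI) = λ² - trace · λ + det = 0.
  trace = 19 + 5 = 24, det = 19·5 - (4)² = 79.
Step 2 — discriminant:
  Δ = trace² - 4·det = 576 - 316 = 260.
Step 3 — eigenvalues:
  λ = (trace ± √Δ)/2 = (24 ± 16.1245)/2,
  λ_1 = 20.0623,  λ_2 = 3.9377.

Step 4 — unit eigenvector for λ_1: solve (Sigma - λ_1 I)v = 0. First row:
  (19 - 20.0623)·v_x + (4)·v_y = 0, i.e. (-1.0623)·v_x + (4)·v_y = 0,
  so v ∝ (b, λ_1 - a) = (4, 1.0623) = u.
  ||u|| = √((4)² + (1.0623)²) = √(17.1284) ≈ 4.1386,
  v_1 = u/||u|| ≈ (0.9665, 0.2567) (||v_1|| = 1).

λ_1 = 20.0623,  λ_2 = 3.9377;  v_1 ≈ (0.9665, 0.2567)


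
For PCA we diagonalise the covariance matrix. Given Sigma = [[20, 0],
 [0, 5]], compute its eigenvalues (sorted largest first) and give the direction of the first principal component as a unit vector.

Step 1 — characteristic polynomial of 2×2 Sigma:
  det(Sigma - λI) = λ² - trace · λ + det = 0.
  trace = 20 + 5 = 25, det = 20·5 - (0)² = 100.
Step 2 — discriminant:
  Δ = trace² - 4·det = 625 - 400 = 225.
Step 3 — eigenvalues:
  λ = (trace ± √Δ)/2 = (25 ± 15)/2,
  λ_1 = 20,  λ_2 = 5.

Step 4 — unit eigenvector for λ_1: Sigma is diagonal, so its eigenvectors are the coordinate axes. λ_1 = 20 is the diagonal entry on the first coordinate axis, hence
  v_1 = (1, 0) (||v_1|| = 1).

λ_1 = 20,  λ_2 = 5;  v_1 ≈ (1, 0)


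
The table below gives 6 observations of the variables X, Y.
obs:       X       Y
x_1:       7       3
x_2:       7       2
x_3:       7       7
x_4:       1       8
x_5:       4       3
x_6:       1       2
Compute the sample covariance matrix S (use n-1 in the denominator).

Step 1 — column means:
  mean(X) = (7 + 7 + 7 + 1 + 4 + 1) / 6 = 27/6 = 4.5
  mean(Y) = (3 + 2 + 7 + 8 + 3 + 2) / 6 = 25/6 = 4.1667

Step 2 — sample covariance S[i,j] = (1/(n-1)) · Σ_k (x_{k,i} - mean_i) · (x_{k,j} - mean_j), with n-1 = 5.
  S[X,X] = ((2.5)·(2.5) + (2.5)·(2.5) + (2.5)·(2.5) + (-3.5)·(-3.5) + (-0.5)·(-0.5) + (-3.5)·(-3.5)) / 5 = 43.5/5 = 8.7
  S[X,Y] = ((2.5)·(-1.1667) + (2.5)·(-2.1667) + (2.5)·(2.8333) + (-3.5)·(3.8333) + (-0.5)·(-1.1667) + (-3.5)·(-2.1667)) / 5 = -6.5/5 = -1.3
  S[Y,Y] = ((-1.1667)·(-1.1667) + (-2.1667)·(-2.1667) + (2.8333)·(2.8333) + (3.8333)·(3.8333) + (-1.1667)·(-1.1667) + (-2.1667)·(-2.1667)) / 5 = 34.8333/5 = 6.9667

S is symmetric (S[j,i] = S[i,j]). Assembling:

S = [[8.7, -1.3],
 [-1.3, 6.9667]]


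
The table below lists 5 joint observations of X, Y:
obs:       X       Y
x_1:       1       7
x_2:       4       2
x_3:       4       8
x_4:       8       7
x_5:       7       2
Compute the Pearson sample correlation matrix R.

Step 1 — column means:
  mean(X) = (1 + 4 + 4 + 8 + 7) / 5 = 24/5 = 4.8
  mean(Y) = (7 + 2 + 8 + 7 + 2) / 5 = 26/5 = 5.2

Step 2 — sample variances and covariances s[i,j] = (1/(n-1)) · Σ_k (x_{k,i} - mean_i) · (x_{k,j} - mean_j), with n-1 = 4:
  s[X,X] = ((-3.8)·(-3.8) + (-0.8)·(-0.8) + (-0.8)·(-0.8) + (3.2)·(3.2) + (2.2)·(2.2)) / 4 = 30.8/4 = 7.7
  s[X,Y] = ((-3.8)·(1.8) + (-0.8)·(-3.2) + (-0.8)·(2.8) + (3.2)·(1.8) + (2.2)·(-3.2)) / 4 = -7.8/4 = -1.95
  s[Y,Y] = ((1.8)·(1.8) + (-3.2)·(-3.2) + (2.8)·(2.8) + (1.8)·(1.8) + (-3.2)·(-3.2)) / 4 = 34.8/4 = 8.7
  Sample standard deviations s_i = √(s[i,i]):
  s(X) = √(7.7) = 2.7749
  s(Y) = √(8.7) = 2.9496

Step 3 — r_{ij} = s_{ij} / (s_i · s_j):
  r[X,X] = 1 (diagonal).
  r[X,Y] = -1.95 / (2.7749 · 2.9496) = -1.95 / 8.1847 = -0.2382
  r[Y,Y] = 1 (diagonal).

R is symmetric with unit diagonal. Assembling:

R = [[1, -0.2382],
 [-0.2382, 1]]


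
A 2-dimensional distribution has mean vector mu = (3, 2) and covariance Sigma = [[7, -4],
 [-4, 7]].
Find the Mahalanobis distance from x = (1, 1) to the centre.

Step 1 — centre the observation: (x - mu) = (-2, -1).

Step 2 — invert Sigma. det(Sigma) = 7·7 - (-4)² = 33.
  Sigma^{-1} = (1/det) · [[d, -b], [-b, a]] = [[0.2121, 0.1212],
 [0.1212, 0.2121]].

Step 3 — form the quadratic (x - mu)^T · Sigma^{-1} · (x - mu):
  Sigma^{-1} · (x - mu) = (-0.5455, -0.4545).
  (x - mu)^T · [Sigma^{-1} · (x - mu)] = (-2)·(-0.5455) + (-1)·(-0.4545) = 1.5455.

Step 4 — take square root: d = √(1.5455) ≈ 1.2432.

d(x, mu) = √(1.5455) ≈ 1.2432


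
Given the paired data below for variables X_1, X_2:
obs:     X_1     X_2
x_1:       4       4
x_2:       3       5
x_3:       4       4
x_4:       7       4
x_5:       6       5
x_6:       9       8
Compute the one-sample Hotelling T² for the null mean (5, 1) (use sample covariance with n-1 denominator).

Step 1 — sample mean vector:
  mean(X_1) = (4 + 3 + 4 + 7 + 6 + 9) / 6 = 33/6 = 5.5
  mean(X_2) = (4 + 5 + 4 + 4 + 5 + 8) / 6 = 30/6 = 5
  x̄ = (5.5, 5),  deviation x̄ - mu_0 = (5.5, 5) - (5, 1) = (0.5, 4).

Step 2 — sample covariance matrix, S[i,j] = (1/(n-1)) · Σ_k (x_{k,i} - mean_i) · (x_{k,j} - mean_j), divisor n-1 = 5:
  S[X_1,X_1] = ((-1.5)·(-1.5) + (-2.5)·(-2.5) + (-1.5)·(-1.5) + (1.5)·(1.5) + (0.5)·(0.5) + (3.5)·(3.5)) / 5 = 25.5/5 = 5.1
  S[X_1,X_2] = ((-1.5)·(-1) + (-2.5)·(0) + (-1.5)·(-1) + (1.5)·(-1) + (0.5)·(0) + (3.5)·(3)) / 5 = 12/5 = 2.4
  S[X_2,X_2] = ((-1)·(-1) + (0)·(0) + (-1)·(-1) + (-1)·(-1) + (0)·(0) + (3)·(3)) / 5 = 12/5 = 2.4
  S = [[5.1, 2.4],
 [2.4, 2.4]].

Step 3 — invert S. det(S) = 5.1·2.4 - (2.4)² = 6.48.
  S^{-1} = (1/det) · [[d, -b], [-b, a]] = [[0.3704, -0.3704],
 [-0.3704, 0.787]].

Step 4 — quadratic form (x̄ - mu_0)^T · S^{-1} · (x̄ - mu_0):
  S^{-1} · (x̄ - mu_0) = (-1.2963, 2.963),
  (x̄ - mu_0)^T · [...] = (0.5)·(-1.2963) + (4)·(2.963) = 11.2037.

Step 5 — scale by n: T² = 6 · 11.2037 = 67.2222.

T² ≈ 67.2222


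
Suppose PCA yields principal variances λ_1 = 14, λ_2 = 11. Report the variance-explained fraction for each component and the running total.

Step 1 — total variance = trace(Sigma) = Σ λ_i = 14 + 11 = 25.

Step 2 — fraction explained by component i = λ_i / Σ λ:
  PC1: 14/25 = 0.56
  PC2: 11/25 = 0.44

Step 3 — cumulative fraction after k components = (λ_1 + ... + λ_k) / Σ λ:
  k = 1: 14/25 = 0.56
  k = 2: (14 + 11)/25 = 25/25 = 1

Summary (fraction, with percent):

explained: PC1 0.56 (56%), PC2 0.44 (44%);  cumulative: 0.56, 1


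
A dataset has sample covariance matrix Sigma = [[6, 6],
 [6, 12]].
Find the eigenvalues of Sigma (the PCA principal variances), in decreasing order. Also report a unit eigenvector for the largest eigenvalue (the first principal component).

Step 1 — characteristic polynomial of 2×2 Sigma:
  det(Sigma - λI) = λ² - trace · λ + det = 0.
  trace = 6 + 12 = 18, det = 6·12 - (6)² = 36.
Step 2 — discriminant:
  Δ = trace² - 4·det = 324 - 144 = 180.
Step 3 — eigenvalues:
  λ = (trace ± √Δ)/2 = (18 ± 13.4164)/2,
  λ_1 = 15.7082,  λ_2 = 2.2918.

Step 4 — unit eigenvector for λ_1: solve (Sigma - λ_1 I)v = 0. First row:
  (6 - 15.7082)·v_x + (6)·v_y = 0, i.e. (-9.7082)·v_x + (6)·v_y = 0,
  so v ∝ (b, λ_1 - a) = (6, 9.7082) = u.
  ||u|| = √((6)² + (9.7082)²) = √(130.2492) ≈ 11.4127,
  v_1 = u/||u|| ≈ (0.5257, 0.8507) (||v_1|| = 1).

λ_1 = 15.7082,  λ_2 = 2.2918;  v_1 ≈ (0.5257, 0.8507)


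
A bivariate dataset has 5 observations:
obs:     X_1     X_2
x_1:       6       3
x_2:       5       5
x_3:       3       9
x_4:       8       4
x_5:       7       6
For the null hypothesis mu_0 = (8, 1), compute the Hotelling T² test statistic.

Step 1 — sample mean vector:
  mean(X_1) = (6 + 5 + 3 + 8 + 7) / 5 = 29/5 = 5.8
  mean(X_2) = (3 + 5 + 9 + 4 + 6) / 5 = 27/5 = 5.4
  x̄ = (5.8, 5.4),  deviation x̄ - mu_0 = (5.8, 5.4) - (8, 1) = (-2.2, 4.4).

Step 2 — sample covariance matrix, S[i,j] = (1/(n-1)) · Σ_k (x_{k,i} - mean_i) · (x_{k,j} - mean_j), divisor n-1 = 4:
  S[X_1,X_1] = ((0.2)·(0.2) + (-0.8)·(-0.8) + (-2.8)·(-2.8) + (2.2)·(2.2) + (1.2)·(1.2)) / 4 = 14.8/4 = 3.7
  S[X_1,X_2] = ((0.2)·(-2.4) + (-0.8)·(-0.4) + (-2.8)·(3.6) + (2.2)·(-1.4) + (1.2)·(0.6)) / 4 = -12.6/4 = -3.15
  S[X_2,X_2] = ((-2.4)·(-2.4) + (-0.4)·(-0.4) + (3.6)·(3.6) + (-1.4)·(-1.4) + (0.6)·(0.6)) / 4 = 21.2/4 = 5.3
  S = [[3.7, -3.15],
 [-3.15, 5.3]].

Step 3 — invert S. det(S) = 3.7·5.3 - (-3.15)² = 9.6875.
  S^{-1} = (1/det) · [[d, -b], [-b, a]] = [[0.5471, 0.3252],
 [0.3252, 0.3819]].

Step 4 — quadratic form (x̄ - mu_0)^T · S^{-1} · (x̄ - mu_0):
  S^{-1} · (x̄ - mu_0) = (0.2271, 0.9652),
  (x̄ - mu_0)^T · [...] = (-2.2)·(0.2271) + (4.4)·(0.9652) = 3.7471.

Step 5 — scale by n: T² = 5 · 3.7471 = 18.7355.

T² ≈ 18.7355


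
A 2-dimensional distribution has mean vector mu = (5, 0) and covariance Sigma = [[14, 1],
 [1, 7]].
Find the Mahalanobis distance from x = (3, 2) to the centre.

Step 1 — centre the observation: (x - mu) = (-2, 2).

Step 2 — invert Sigma. det(Sigma) = 14·7 - (1)² = 97.
  Sigma^{-1} = (1/det) · [[d, -b], [-b, a]] = [[0.0722, -0.0103],
 [-0.0103, 0.1443]].

Step 3 — form the quadratic (x - mu)^T · Sigma^{-1} · (x - mu):
  Sigma^{-1} · (x - mu) = (-0.1649, 0.3093).
  (x - mu)^T · [Sigma^{-1} · (x - mu)] = (-2)·(-0.1649) + (2)·(0.3093) = 0.9485.

Step 4 — take square root: d = √(0.9485) ≈ 0.9739.

d(x, mu) = √(0.9485) ≈ 0.9739


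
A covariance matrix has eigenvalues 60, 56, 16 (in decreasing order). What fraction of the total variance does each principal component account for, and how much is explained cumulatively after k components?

Step 1 — total variance = trace(Sigma) = Σ λ_i = 60 + 56 + 16 = 132.

Step 2 — fraction explained by component i = λ_i / Σ λ:
  PC1: 60/132 = 0.4545
  PC2: 56/132 = 0.4242
  PC3: 16/132 = 0.1212

Step 3 — cumulative fraction after k components = (λ_1 + ... + λ_k) / Σ λ:
  k = 1: 60/132 = 0.4545
  k = 2: (60 + 56)/132 = 116/132 = 0.8788
  k = 3: (60 + 56 + 16)/132 = 132/132 = 1

Summary (fraction, with percent):

explained: PC1 0.4545 (45.45%), PC2 0.4242 (42.42%), PC3 0.1212 (12.12%);  cumulative: 0.4545, 0.8788, 1


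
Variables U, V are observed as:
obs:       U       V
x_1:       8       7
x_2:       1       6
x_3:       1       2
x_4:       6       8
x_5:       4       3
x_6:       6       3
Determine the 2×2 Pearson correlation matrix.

Step 1 — column means:
  mean(U) = (8 + 1 + 1 + 6 + 4 + 6) / 6 = 26/6 = 4.3333
  mean(V) = (7 + 6 + 2 + 8 + 3 + 3) / 6 = 29/6 = 4.8333

Step 2 — sample variances and covariances s[i,j] = (1/(n-1)) · Σ_k (x_{k,i} - mean_i) · (x_{k,j} - mean_j), with n-1 = 5:
  s[U,U] = ((3.6667)·(3.6667) + (-3.3333)·(-3.3333) + (-3.3333)·(-3.3333) + (1.6667)·(1.6667) + (-0.3333)·(-0.3333) + (1.6667)·(1.6667)) / 5 = 41.3333/5 = 8.2667
  s[U,V] = ((3.6667)·(2.1667) + (-3.3333)·(1.1667) + (-3.3333)·(-2.8333) + (1.6667)·(3.1667) + (-0.3333)·(-1.8333) + (1.6667)·(-1.8333)) / 5 = 16.3333/5 = 3.2667
  s[V,V] = ((2.1667)·(2.1667) + (1.1667)·(1.1667) + (-2.8333)·(-2.8333) + (3.1667)·(3.1667) + (-1.8333)·(-1.8333) + (-1.8333)·(-1.8333)) / 5 = 30.8333/5 = 6.1667
  Sample standard deviations s_i = √(s[i,i]):
  s(U) = √(8.2667) = 2.8752
  s(V) = √(6.1667) = 2.4833

Step 3 — r_{ij} = s_{ij} / (s_i · s_j):
  r[U,U] = 1 (diagonal).
  r[U,V] = 3.2667 / (2.8752 · 2.4833) = 3.2667 / 7.1399 = 0.4575
  r[V,V] = 1 (diagonal).

R is symmetric with unit diagonal. Assembling:

R = [[1, 0.4575],
 [0.4575, 1]]


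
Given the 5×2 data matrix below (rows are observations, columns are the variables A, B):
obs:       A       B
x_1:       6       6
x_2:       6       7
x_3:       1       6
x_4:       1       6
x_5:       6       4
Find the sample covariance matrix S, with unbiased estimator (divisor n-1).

Step 1 — column means:
  mean(A) = (6 + 6 + 1 + 1 + 6) / 5 = 20/5 = 4
  mean(B) = (6 + 7 + 6 + 6 + 4) / 5 = 29/5 = 5.8

Step 2 — sample covariance S[i,j] = (1/(n-1)) · Σ_k (x_{k,i} - mean_i) · (x_{k,j} - mean_j), with n-1 = 4.
  S[A,A] = ((2)·(2) + (2)·(2) + (-3)·(-3) + (-3)·(-3) + (2)·(2)) / 4 = 30/4 = 7.5
  S[A,B] = ((2)·(0.2) + (2)·(1.2) + (-3)·(0.2) + (-3)·(0.2) + (2)·(-1.8)) / 4 = -2/4 = -0.5
  S[B,B] = ((0.2)·(0.2) + (1.2)·(1.2) + (0.2)·(0.2) + (0.2)·(0.2) + (-1.8)·(-1.8)) / 4 = 4.8/4 = 1.2

S is symmetric (S[j,i] = S[i,j]). Assembling:

S = [[7.5, -0.5],
 [-0.5, 1.2]]


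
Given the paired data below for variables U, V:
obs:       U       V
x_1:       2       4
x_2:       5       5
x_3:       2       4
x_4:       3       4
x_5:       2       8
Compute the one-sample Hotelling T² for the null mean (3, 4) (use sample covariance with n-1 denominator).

Step 1 — sample mean vector:
  mean(U) = (2 + 5 + 2 + 3 + 2) / 5 = 14/5 = 2.8
  mean(V) = (4 + 5 + 4 + 4 + 8) / 5 = 25/5 = 5
  x̄ = (2.8, 5),  deviation x̄ - mu_0 = (2.8, 5) - (3, 4) = (-0.2, 1).

Step 2 — sample covariance matrix, S[i,j] = (1/(n-1)) · Σ_k (x_{k,i} - mean_i) · (x_{k,j} - mean_j), divisor n-1 = 4:
  S[U,U] = ((-0.8)·(-0.8) + (2.2)·(2.2) + (-0.8)·(-0.8) + (0.2)·(0.2) + (-0.8)·(-0.8)) / 4 = 6.8/4 = 1.7
  S[U,V] = ((-0.8)·(-1) + (2.2)·(0) + (-0.8)·(-1) + (0.2)·(-1) + (-0.8)·(3)) / 4 = -1/4 = -0.25
  S[V,V] = ((-1)·(-1) + (0)·(0) + (-1)·(-1) + (-1)·(-1) + (3)·(3)) / 4 = 12/4 = 3
  S = [[1.7, -0.25],
 [-0.25, 3]].

Step 3 — invert S. det(S) = 1.7·3 - (-0.25)² = 5.0375.
  S^{-1} = (1/det) · [[d, -b], [-b, a]] = [[0.5955, 0.0496],
 [0.0496, 0.3375]].

Step 4 — quadratic form (x̄ - mu_0)^T · S^{-1} · (x̄ - mu_0):
  S^{-1} · (x̄ - mu_0) = (-0.0695, 0.3275),
  (x̄ - mu_0)^T · [...] = (-0.2)·(-0.0695) + (1)·(0.3275) = 0.3414.

Step 5 — scale by n: T² = 5 · 0.3414 = 1.7072.

T² ≈ 1.7072


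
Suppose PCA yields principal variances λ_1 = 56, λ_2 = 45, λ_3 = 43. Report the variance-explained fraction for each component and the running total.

Step 1 — total variance = trace(Sigma) = Σ λ_i = 56 + 45 + 43 = 144.

Step 2 — fraction explained by component i = λ_i / Σ λ:
  PC1: 56/144 = 0.3889
  PC2: 45/144 = 0.3125
  PC3: 43/144 = 0.2986

Step 3 — cumulative fraction after k components = (λ_1 + ... + λ_k) / Σ λ:
  k = 1: 56/144 = 0.3889
  k = 2: (56 + 45)/144 = 101/144 = 0.7014
  k = 3: (56 + 45 + 43)/144 = 144/144 = 1

Summary (fraction, with percent):

explained: PC1 0.3889 (38.89%), PC2 0.3125 (31.25%), PC3 0.2986 (29.86%);  cumulative: 0.3889, 0.7014, 1


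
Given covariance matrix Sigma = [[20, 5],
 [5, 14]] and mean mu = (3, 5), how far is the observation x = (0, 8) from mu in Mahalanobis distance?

Step 1 — centre the observation: (x - mu) = (-3, 3).

Step 2 — invert Sigma. det(Sigma) = 20·14 - (5)² = 255.
  Sigma^{-1} = (1/det) · [[d, -b], [-b, a]] = [[0.0549, -0.0196],
 [-0.0196, 0.0784]].

Step 3 — form the quadratic (x - mu)^T · Sigma^{-1} · (x - mu):
  Sigma^{-1} · (x - mu) = (-0.2235, 0.2941).
  (x - mu)^T · [Sigma^{-1} · (x - mu)] = (-3)·(-0.2235) + (3)·(0.2941) = 1.5529.

Step 4 — take square root: d = √(1.5529) ≈ 1.2462.

d(x, mu) = √(1.5529) ≈ 1.2462


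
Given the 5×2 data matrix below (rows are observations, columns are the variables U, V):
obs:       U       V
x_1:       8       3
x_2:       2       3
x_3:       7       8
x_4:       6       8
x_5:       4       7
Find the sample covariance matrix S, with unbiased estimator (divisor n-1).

Step 1 — column means:
  mean(U) = (8 + 2 + 7 + 6 + 4) / 5 = 27/5 = 5.4
  mean(V) = (3 + 3 + 8 + 8 + 7) / 5 = 29/5 = 5.8

Step 2 — sample covariance S[i,j] = (1/(n-1)) · Σ_k (x_{k,i} - mean_i) · (x_{k,j} - mean_j), with n-1 = 4.
  S[U,U] = ((2.6)·(2.6) + (-3.4)·(-3.4) + (1.6)·(1.6) + (0.6)·(0.6) + (-1.4)·(-1.4)) / 4 = 23.2/4 = 5.8
  S[U,V] = ((2.6)·(-2.8) + (-3.4)·(-2.8) + (1.6)·(2.2) + (0.6)·(2.2) + (-1.4)·(1.2)) / 4 = 5.4/4 = 1.35
  S[V,V] = ((-2.8)·(-2.8) + (-2.8)·(-2.8) + (2.2)·(2.2) + (2.2)·(2.2) + (1.2)·(1.2)) / 4 = 26.8/4 = 6.7

S is symmetric (S[j,i] = S[i,j]). Assembling:

S = [[5.8, 1.35],
 [1.35, 6.7]]


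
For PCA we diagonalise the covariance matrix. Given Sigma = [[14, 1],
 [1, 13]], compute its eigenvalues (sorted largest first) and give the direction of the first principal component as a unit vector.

Step 1 — characteristic polynomial of 2×2 Sigma:
  det(Sigma - λI) = λ² - trace · λ + det = 0.
  trace = 14 + 13 = 27, det = 14·13 - (1)² = 181.
Step 2 — discriminant:
  Δ = trace² - 4·det = 729 - 724 = 5.
Step 3 — eigenvalues:
  λ = (trace ± √Δ)/2 = (27 ± 2.2361)/2,
  λ_1 = 14.618,  λ_2 = 12.382.

Step 4 — unit eigenvector for λ_1: solve (Sigma - λ_1 I)v = 0. First row:
  (14 - 14.618)·v_x + (1)·v_y = 0, i.e. (-0.618)·v_x + (1)·v_y = 0,
  so v ∝ (b, λ_1 - a) = (1, 0.618) = u.
  ||u|| = √((1)² + (0.618)²) = √(1.382) ≈ 1.1756,
  v_1 = u/||u|| ≈ (0.8507, 0.5257) (||v_1|| = 1).

λ_1 = 14.618,  λ_2 = 12.382;  v_1 ≈ (0.8507, 0.5257)


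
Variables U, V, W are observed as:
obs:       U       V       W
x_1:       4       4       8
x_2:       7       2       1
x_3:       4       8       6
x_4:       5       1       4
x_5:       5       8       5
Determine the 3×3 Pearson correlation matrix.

Step 1 — column means:
  mean(U) = (4 + 7 + 4 + 5 + 5) / 5 = 25/5 = 5
  mean(V) = (4 + 2 + 8 + 1 + 8) / 5 = 23/5 = 4.6
  mean(W) = (8 + 1 + 6 + 4 + 5) / 5 = 24/5 = 4.8

Step 2 — sample variances and covariances s[i,j] = (1/(n-1)) · Σ_k (x_{k,i} - mean_i) · (x_{k,j} - mean_j), with n-1 = 4:
  s[U,U] = ((-1)·(-1) + (2)·(2) + (-1)·(-1) + (0)·(0) + (0)·(0)) / 4 = 6/4 = 1.5
  s[U,V] = ((-1)·(-0.6) + (2)·(-2.6) + (-1)·(3.4) + (0)·(-3.6) + (0)·(3.4)) / 4 = -8/4 = -2
  s[U,W] = ((-1)·(3.2) + (2)·(-3.8) + (-1)·(1.2) + (0)·(-0.8) + (0)·(0.2)) / 4 = -12/4 = -3
  s[V,V] = ((-0.6)·(-0.6) + (-2.6)·(-2.6) + (3.4)·(3.4) + (-3.6)·(-3.6) + (3.4)·(3.4)) / 4 = 43.2/4 = 10.8
  s[V,W] = ((-0.6)·(3.2) + (-2.6)·(-3.8) + (3.4)·(1.2) + (-3.6)·(-0.8) + (3.4)·(0.2)) / 4 = 15.6/4 = 3.9
  s[W,W] = ((3.2)·(3.2) + (-3.8)·(-3.8) + (1.2)·(1.2) + (-0.8)·(-0.8) + (0.2)·(0.2)) / 4 = 26.8/4 = 6.7
  Sample standard deviations s_i = √(s[i,i]):
  s(U) = √(1.5) = 1.2247
  s(V) = √(10.8) = 3.2863
  s(W) = √(6.7) = 2.5884

Step 3 — r_{ij} = s_{ij} / (s_i · s_j):
  r[U,U] = 1 (diagonal).
  r[U,V] = -2 / (1.2247 · 3.2863) = -2 / 4.0249 = -0.4969
  r[U,W] = -3 / (1.2247 · 2.5884) = -3 / 3.1702 = -0.9463
  r[V,V] = 1 (diagonal).
  r[V,W] = 3.9 / (3.2863 · 2.5884) = 3.9 / 8.5065 = 0.4585
  r[W,W] = 1 (diagonal).

R is symmetric with unit diagonal. Assembling:

R = [[1, -0.4969, -0.9463],
 [-0.4969, 1, 0.4585],
 [-0.9463, 0.4585, 1]]


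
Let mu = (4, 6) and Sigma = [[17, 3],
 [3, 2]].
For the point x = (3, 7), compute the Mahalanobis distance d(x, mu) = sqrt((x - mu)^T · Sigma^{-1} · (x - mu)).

Step 1 — centre the observation: (x - mu) = (-1, 1).

Step 2 — invert Sigma. det(Sigma) = 17·2 - (3)² = 25.
  Sigma^{-1} = (1/det) · [[d, -b], [-b, a]] = [[0.08, -0.12],
 [-0.12, 0.68]].

Step 3 — form the quadratic (x - mu)^T · Sigma^{-1} · (x - mu):
  Sigma^{-1} · (x - mu) = (-0.2, 0.8).
  (x - mu)^T · [Sigma^{-1} · (x - mu)] = (-1)·(-0.2) + (1)·(0.8) = 1.

Step 4 — take square root: d = √(1) ≈ 1.

d(x, mu) = √(1) ≈ 1


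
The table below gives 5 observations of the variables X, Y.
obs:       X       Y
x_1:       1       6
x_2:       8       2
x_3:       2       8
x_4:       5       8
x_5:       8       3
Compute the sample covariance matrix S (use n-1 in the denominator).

Step 1 — column means:
  mean(X) = (1 + 8 + 2 + 5 + 8) / 5 = 24/5 = 4.8
  mean(Y) = (6 + 2 + 8 + 8 + 3) / 5 = 27/5 = 5.4

Step 2 — sample covariance S[i,j] = (1/(n-1)) · Σ_k (x_{k,i} - mean_i) · (x_{k,j} - mean_j), with n-1 = 4.
  S[X,X] = ((-3.8)·(-3.8) + (3.2)·(3.2) + (-2.8)·(-2.8) + (0.2)·(0.2) + (3.2)·(3.2)) / 4 = 42.8/4 = 10.7
  S[X,Y] = ((-3.8)·(0.6) + (3.2)·(-3.4) + (-2.8)·(2.6) + (0.2)·(2.6) + (3.2)·(-2.4)) / 4 = -27.6/4 = -6.9
  S[Y,Y] = ((0.6)·(0.6) + (-3.4)·(-3.4) + (2.6)·(2.6) + (2.6)·(2.6) + (-2.4)·(-2.4)) / 4 = 31.2/4 = 7.8

S is symmetric (S[j,i] = S[i,j]). Assembling:

S = [[10.7, -6.9],
 [-6.9, 7.8]]


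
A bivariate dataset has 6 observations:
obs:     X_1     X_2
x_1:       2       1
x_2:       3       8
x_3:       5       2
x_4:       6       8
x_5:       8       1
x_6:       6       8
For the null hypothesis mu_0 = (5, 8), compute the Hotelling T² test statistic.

Step 1 — sample mean vector:
  mean(X_1) = (2 + 3 + 5 + 6 + 8 + 6) / 6 = 30/6 = 5
  mean(X_2) = (1 + 8 + 2 + 8 + 1 + 8) / 6 = 28/6 = 4.6667
  x̄ = (5, 4.6667),  deviation x̄ - mu_0 = (5, 4.6667) - (5, 8) = (0, -3.3333).

Step 2 — sample covariance matrix, S[i,j] = (1/(n-1)) · Σ_k (x_{k,i} - mean_i) · (x_{k,j} - mean_j), divisor n-1 = 5:
  S[X_1,X_1] = ((-3)·(-3) + (-2)·(-2) + (0)·(0) + (1)·(1) + (3)·(3) + (1)·(1)) / 5 = 24/5 = 4.8
  S[X_1,X_2] = ((-3)·(-3.6667) + (-2)·(3.3333) + (0)·(-2.6667) + (1)·(3.3333) + (3)·(-3.6667) + (1)·(3.3333)) / 5 = 0/5 = 0
  S[X_2,X_2] = ((-3.6667)·(-3.6667) + (3.3333)·(3.3333) + (-2.6667)·(-2.6667) + (3.3333)·(3.3333) + (-3.6667)·(-3.6667) + (3.3333)·(3.3333)) / 5 = 67.3333/5 = 13.4667
  S = [[4.8, 0],
 [0, 13.4667]].

Step 3 — invert S. det(S) = 4.8·13.4667 - (0)² = 64.64.
  S^{-1} = (1/det) · [[d, -b], [-b, a]] = [[0.2083, 0],
 [0, 0.0743]].

Step 4 — quadratic form (x̄ - mu_0)^T · S^{-1} · (x̄ - mu_0):
  S^{-1} · (x̄ - mu_0) = (0, -0.2475),
  (x̄ - mu_0)^T · [...] = (0)·(0) + (-3.3333)·(-0.2475) = 0.8251.

Step 5 — scale by n: T² = 6 · 0.8251 = 4.9505.

T² ≈ 4.9505


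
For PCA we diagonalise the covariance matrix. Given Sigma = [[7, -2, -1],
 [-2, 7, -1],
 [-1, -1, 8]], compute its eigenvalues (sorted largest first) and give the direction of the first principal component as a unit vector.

Step 1 — characteristic polynomial p(λ) = det(λI - Sigma) = λ³ - tr·λ² + c_1·λ - det, where tr = trace, c_1 = sum of the principal 2×2 minors, det = det(Sigma):
  tr = 7 + 7 + 8 = 22,
  c_1 = (7·7 - (-2)²) + (7·8 - (-1)²) + (7·8 - (-1)²) = 45 + 55 + 55 = 155,
  det = 7·(7·8 - (-1)²) - (-2)·((-2)·8 - (-1)·(-1)) + (-1)·((-2)·(-1) - 7·(-1)) = 7·(55) - (-2)·(-17) + (-1)·(9) = 342.
  So p(λ) = λ³ - 22λ² + 155λ - 342.
Step 2 — look for an integer root (rational root theorem: any rational root is an integer divisor of 342). Testing λ = 9:
  p(9) = 729 - 1782 + 1395 - 342 = 0  ✓
  Dividing out (λ - 9): p(λ) = (λ - 9)(λ² - 13λ + 38).
Step 3 — remaining eigenvalues from the quadratic λ² - 13λ + 38 = 0:
  Δ = 13² - 4·38 = 169 - 152 = 17,  λ = (13 ± √17)/2 = (13 ± 4.1231)/2 ≈ 8.5616 or 4.4384.
  Sorted: λ_1 = 9,  λ_2 = 8.5616,  λ_3 = 4.4384  (check: sum = 22 = tr ✓).

Step 4 — unit eigenvector for λ_1 = 9: v spans the null space of (Sigma - λ_1 I), whose rows are
  r_1 = (-2, -2, -1),  r_2 = (-2, -2, -1),  r_3 = (-1, -1, -1).
  v is orthogonal to every row, so take v ∝ r_1 × r_3 = ((-2)·(-1) - (-1)·(-1), (-1)·(-1) - (-2)·(-1), (-2)·(-1) - (-2)·(-1)) = (1, -1, 0).
  Let u = (1, -1, 0).
  ||u|| = √((1)² + (-1)² + (0)²) = √(2) ≈ 1.4142,  v_1 = u/||u|| ≈ (0.7071, -0.7071, 0) (||v_1|| = 1).

λ_1 = 9,  λ_2 = 8.5616,  λ_3 = 4.4384;  v_1 ≈ (0.7071, -0.7071, 0)


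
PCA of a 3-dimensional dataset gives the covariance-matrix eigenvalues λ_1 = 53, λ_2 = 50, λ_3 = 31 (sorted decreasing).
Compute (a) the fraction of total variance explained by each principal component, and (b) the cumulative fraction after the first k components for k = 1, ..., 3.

Step 1 — total variance = trace(Sigma) = Σ λ_i = 53 + 50 + 31 = 134.

Step 2 — fraction explained by component i = λ_i / Σ λ:
  PC1: 53/134 = 0.3955
  PC2: 50/134 = 0.3731
  PC3: 31/134 = 0.2313

Step 3 — cumulative fraction after k components = (λ_1 + ... + λ_k) / Σ λ:
  k = 1: 53/134 = 0.3955
  k = 2: (53 + 50)/134 = 103/134 = 0.7687
  k = 3: (53 + 50 + 31)/134 = 134/134 = 1

Summary (fraction, with percent):

explained: PC1 0.3955 (39.55%), PC2 0.3731 (37.31%), PC3 0.2313 (23.13%);  cumulative: 0.3955, 0.7687, 1


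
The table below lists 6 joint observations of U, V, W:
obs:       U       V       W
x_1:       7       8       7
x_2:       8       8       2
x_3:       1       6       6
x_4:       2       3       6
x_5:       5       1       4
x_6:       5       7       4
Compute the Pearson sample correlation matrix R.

Step 1 — column means:
  mean(U) = (7 + 8 + 1 + 2 + 5 + 5) / 6 = 28/6 = 4.6667
  mean(V) = (8 + 8 + 6 + 3 + 1 + 7) / 6 = 33/6 = 5.5
  mean(W) = (7 + 2 + 6 + 6 + 4 + 4) / 6 = 29/6 = 4.8333

Step 2 — sample variances and covariances s[i,j] = (1/(n-1)) · Σ_k (x_{k,i} - mean_i) · (x_{k,j} - mean_j), with n-1 = 5:
  s[U,U] = ((2.3333)·(2.3333) + (3.3333)·(3.3333) + (-3.6667)·(-3.6667) + (-2.6667)·(-2.6667) + (0.3333)·(0.3333) + (0.3333)·(0.3333)) / 5 = 37.3333/5 = 7.4667
  s[U,V] = ((2.3333)·(2.5) + (3.3333)·(2.5) + (-3.6667)·(0.5) + (-2.6667)·(-2.5) + (0.3333)·(-4.5) + (0.3333)·(1.5)) / 5 = 18/5 = 3.6
  s[U,W] = ((2.3333)·(2.1667) + (3.3333)·(-2.8333) + (-3.6667)·(1.1667) + (-2.6667)·(1.1667) + (0.3333)·(-0.8333) + (0.3333)·(-0.8333)) / 5 = -12.3333/5 = -2.4667
  s[V,V] = ((2.5)·(2.5) + (2.5)·(2.5) + (0.5)·(0.5) + (-2.5)·(-2.5) + (-4.5)·(-4.5) + (1.5)·(1.5)) / 5 = 41.5/5 = 8.3
  s[V,W] = ((2.5)·(2.1667) + (2.5)·(-2.8333) + (0.5)·(1.1667) + (-2.5)·(1.1667) + (-4.5)·(-0.8333) + (1.5)·(-0.8333)) / 5 = -1.5/5 = -0.3
  s[W,W] = ((2.1667)·(2.1667) + (-2.8333)·(-2.8333) + (1.1667)·(1.1667) + (1.1667)·(1.1667) + (-0.8333)·(-0.8333) + (-0.8333)·(-0.8333)) / 5 = 16.8333/5 = 3.3667
  Sample standard deviations s_i = √(s[i,i]):
  s(U) = √(7.4667) = 2.7325
  s(V) = √(8.3) = 2.881
  s(W) = √(3.3667) = 1.8348

Step 3 — r_{ij} = s_{ij} / (s_i · s_j):
  r[U,U] = 1 (diagonal).
  r[U,V] = 3.6 / (2.7325 · 2.881) = 3.6 / 7.8723 = 0.4573
  r[U,W] = -2.4667 / (2.7325 · 1.8348) = -2.4667 / 5.0138 = -0.492
  r[V,V] = 1 (diagonal).
  r[V,W] = -0.3 / (2.881 · 1.8348) = -0.3 / 5.2861 = -0.0568
  r[W,W] = 1 (diagonal).

R is symmetric with unit diagonal. Assembling:

R = [[1, 0.4573, -0.492],
 [0.4573, 1, -0.0568],
 [-0.492, -0.0568, 1]]


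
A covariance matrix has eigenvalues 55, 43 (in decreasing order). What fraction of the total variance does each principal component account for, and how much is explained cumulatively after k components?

Step 1 — total variance = trace(Sigma) = Σ λ_i = 55 + 43 = 98.

Step 2 — fraction explained by component i = λ_i / Σ λ:
  PC1: 55/98 = 0.5612
  PC2: 43/98 = 0.4388

Step 3 — cumulative fraction after k components = (λ_1 + ... + λ_k) / Σ λ:
  k = 1: 55/98 = 0.5612
  k = 2: (55 + 43)/98 = 98/98 = 1

Summary (fraction, with percent):

explained: PC1 0.5612 (56.12%), PC2 0.4388 (43.88%);  cumulative: 0.5612, 1


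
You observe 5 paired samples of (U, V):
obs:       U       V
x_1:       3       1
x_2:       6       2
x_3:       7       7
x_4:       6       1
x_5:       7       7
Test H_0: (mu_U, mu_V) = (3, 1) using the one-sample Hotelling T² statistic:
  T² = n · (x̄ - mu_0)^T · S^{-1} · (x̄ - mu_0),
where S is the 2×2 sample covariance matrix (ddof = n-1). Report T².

Step 1 — sample mean vector:
  mean(U) = (3 + 6 + 7 + 6 + 7) / 5 = 29/5 = 5.8
  mean(V) = (1 + 2 + 7 + 1 + 7) / 5 = 18/5 = 3.6
  x̄ = (5.8, 3.6),  deviation x̄ - mu_0 = (5.8, 3.6) - (3, 1) = (2.8, 2.6).

Step 2 — sample covariance matrix, S[i,j] = (1/(n-1)) · Σ_k (x_{k,i} - mean_i) · (x_{k,j} - mean_j), divisor n-1 = 4:
  S[U,U] = ((-2.8)·(-2.8) + (0.2)·(0.2) + (1.2)·(1.2) + (0.2)·(0.2) + (1.2)·(1.2)) / 4 = 10.8/4 = 2.7
  S[U,V] = ((-2.8)·(-2.6) + (0.2)·(-1.6) + (1.2)·(3.4) + (0.2)·(-2.6) + (1.2)·(3.4)) / 4 = 14.6/4 = 3.65
  S[V,V] = ((-2.6)·(-2.6) + (-1.6)·(-1.6) + (3.4)·(3.4) + (-2.6)·(-2.6) + (3.4)·(3.4)) / 4 = 39.2/4 = 9.8
  S = [[2.7, 3.65],
 [3.65, 9.8]].

Step 3 — invert S. det(S) = 2.7·9.8 - (3.65)² = 13.1375.
  S^{-1} = (1/det) · [[d, -b], [-b, a]] = [[0.746, -0.2778],
 [-0.2778, 0.2055]].

Step 4 — quadratic form (x̄ - mu_0)^T · S^{-1} · (x̄ - mu_0):
  S^{-1} · (x̄ - mu_0) = (1.3663, -0.2436),
  (x̄ - mu_0)^T · [...] = (2.8)·(1.3663) + (2.6)·(-0.2436) = 3.1924.

Step 5 — scale by n: T² = 5 · 3.1924 = 15.9619.

T² ≈ 15.9619


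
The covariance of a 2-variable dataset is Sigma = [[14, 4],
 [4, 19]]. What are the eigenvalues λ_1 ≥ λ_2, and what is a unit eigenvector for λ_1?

Step 1 — characteristic polynomial of 2×2 Sigma:
  det(Sigma - λI) = λ² - trace · λ + det = 0.
  trace = 14 + 19 = 33, det = 14·19 - (4)² = 250.
Step 2 — discriminant:
  Δ = trace² - 4·det = 1089 - 1000 = 89.
Step 3 — eigenvalues:
  λ = (trace ± √Δ)/2 = (33 ± 9.434)/2,
  λ_1 = 21.217,  λ_2 = 11.783.

Step 4 — unit eigenvector for λ_1: solve (Sigma - λ_1 I)v = 0. First row:
  (14 - 21.217)·v_x + (4)·v_y = 0, i.e. (-7.217)·v_x + (4)·v_y = 0,
  so v ∝ (b, λ_1 - a) = (4, 7.217) = u.
  ||u|| = √((4)² + (7.217)²) = √(68.085) ≈ 8.2514,
  v_1 = u/||u|| ≈ (0.4848, 0.8746) (||v_1|| = 1).

λ_1 = 21.217,  λ_2 = 11.783;  v_1 ≈ (0.4848, 0.8746)


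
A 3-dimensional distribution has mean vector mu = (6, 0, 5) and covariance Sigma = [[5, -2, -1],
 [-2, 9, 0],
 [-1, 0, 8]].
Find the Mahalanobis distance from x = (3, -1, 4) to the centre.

Step 1 — centre the observation: (x - mu) = (-3, -1, -1).

Step 2 — invert Sigma (cofactor / det for 3×3, or solve directly):
  Sigma^{-1} = [[0.2257, 0.0502, 0.0282],
 [0.0502, 0.1223, 0.0063],
 [0.0282, 0.0063, 0.1285]].

Step 3 — form the quadratic (x - mu)^T · Sigma^{-1} · (x - mu):
  Sigma^{-1} · (x - mu) = (-0.7555, -0.279, -0.2194).
  (x - mu)^T · [Sigma^{-1} · (x - mu)] = (-3)·(-0.7555) + (-1)·(-0.279) + (-1)·(-0.2194) = 2.7649.

Step 4 — take square root: d = √(2.7649) ≈ 1.6628.

d(x, mu) = √(2.7649) ≈ 1.6628


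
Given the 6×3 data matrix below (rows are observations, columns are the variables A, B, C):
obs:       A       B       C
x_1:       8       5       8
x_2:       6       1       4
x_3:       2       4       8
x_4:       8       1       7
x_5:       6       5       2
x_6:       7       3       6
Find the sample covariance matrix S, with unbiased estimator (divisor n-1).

Step 1 — column means:
  mean(A) = (8 + 6 + 2 + 8 + 6 + 7) / 6 = 37/6 = 6.1667
  mean(B) = (5 + 1 + 4 + 1 + 5 + 3) / 6 = 19/6 = 3.1667
  mean(C) = (8 + 4 + 8 + 7 + 2 + 6) / 6 = 35/6 = 5.8333

Step 2 — sample covariance S[i,j] = (1/(n-1)) · Σ_k (x_{k,i} - mean_i) · (x_{k,j} - mean_j), with n-1 = 5.
  S[A,A] = ((1.8333)·(1.8333) + (-0.1667)·(-0.1667) + (-4.1667)·(-4.1667) + (1.8333)·(1.8333) + (-0.1667)·(-0.1667) + (0.8333)·(0.8333)) / 5 = 24.8333/5 = 4.9667
  S[A,B] = ((1.8333)·(1.8333) + (-0.1667)·(-2.1667) + (-4.1667)·(0.8333) + (1.8333)·(-2.1667) + (-0.1667)·(1.8333) + (0.8333)·(-0.1667)) / 5 = -4.1667/5 = -0.8333
  S[A,C] = ((1.8333)·(2.1667) + (-0.1667)·(-1.8333) + (-4.1667)·(2.1667) + (1.8333)·(1.1667) + (-0.1667)·(-3.8333) + (0.8333)·(0.1667)) / 5 = -1.8333/5 = -0.3667
  S[B,B] = ((1.8333)·(1.8333) + (-2.1667)·(-2.1667) + (0.8333)·(0.8333) + (-2.1667)·(-2.1667) + (1.8333)·(1.8333) + (-0.1667)·(-0.1667)) / 5 = 16.8333/5 = 3.3667
  S[B,C] = ((1.8333)·(2.1667) + (-2.1667)·(-1.8333) + (0.8333)·(2.1667) + (-2.1667)·(1.1667) + (1.8333)·(-3.8333) + (-0.1667)·(0.1667)) / 5 = 0.1667/5 = 0.0333
  S[C,C] = ((2.1667)·(2.1667) + (-1.8333)·(-1.8333) + (2.1667)·(2.1667) + (1.1667)·(1.1667) + (-3.8333)·(-3.8333) + (0.1667)·(0.1667)) / 5 = 28.8333/5 = 5.7667

S is symmetric (S[j,i] = S[i,j]). Assembling:

S = [[4.9667, -0.8333, -0.3667],
 [-0.8333, 3.3667, 0.0333],
 [-0.3667, 0.0333, 5.7667]]


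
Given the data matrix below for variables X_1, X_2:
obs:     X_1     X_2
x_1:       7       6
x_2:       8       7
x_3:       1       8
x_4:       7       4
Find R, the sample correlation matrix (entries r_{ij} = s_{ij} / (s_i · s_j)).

Step 1 — column means:
  mean(X_1) = (7 + 8 + 1 + 7) / 4 = 23/4 = 5.75
  mean(X_2) = (6 + 7 + 8 + 4) / 4 = 25/4 = 6.25

Step 2 — sample variances and covariances s[i,j] = (1/(n-1)) · Σ_k (x_{k,i} - mean_i) · (x_{k,j} - mean_j), with n-1 = 3:
  s[X_1,X_1] = ((1.25)·(1.25) + (2.25)·(2.25) + (-4.75)·(-4.75) + (1.25)·(1.25)) / 3 = 30.75/3 = 10.25
  s[X_1,X_2] = ((1.25)·(-0.25) + (2.25)·(0.75) + (-4.75)·(1.75) + (1.25)·(-2.25)) / 3 = -9.75/3 = -3.25
  s[X_2,X_2] = ((-0.25)·(-0.25) + (0.75)·(0.75) + (1.75)·(1.75) + (-2.25)·(-2.25)) / 3 = 8.75/3 = 2.9167
  Sample standard deviations s_i = √(s[i,i]):
  s(X_1) = √(10.25) = 3.2016
  s(X_2) = √(2.9167) = 1.7078

Step 3 — r_{ij} = s_{ij} / (s_i · s_j):
  r[X_1,X_1] = 1 (diagonal).
  r[X_1,X_2] = -3.25 / (3.2016 · 1.7078) = -3.25 / 5.4677 = -0.5944
  r[X_2,X_2] = 1 (diagonal).

R is symmetric with unit diagonal. Assembling:

R = [[1, -0.5944],
 [-0.5944, 1]]


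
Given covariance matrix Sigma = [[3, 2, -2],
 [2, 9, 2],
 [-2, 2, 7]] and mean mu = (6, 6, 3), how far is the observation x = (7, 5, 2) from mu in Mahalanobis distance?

Step 1 — centre the observation: (x - mu) = (1, -1, -1).

Step 2 — invert Sigma (cofactor / det for 3×3, or solve directly):
  Sigma^{-1} = [[0.6082, -0.1856, 0.2268],
 [-0.1856, 0.1753, -0.1031],
 [0.2268, -0.1031, 0.2371]].

Step 3 — form the quadratic (x - mu)^T · Sigma^{-1} · (x - mu):
  Sigma^{-1} · (x - mu) = (0.567, -0.2577, 0.0928).
  (x - mu)^T · [Sigma^{-1} · (x - mu)] = (1)·(0.567) + (-1)·(-0.2577) + (-1)·(0.0928) = 0.732.

Step 4 — take square root: d = √(0.732) ≈ 0.8555.

d(x, mu) = √(0.732) ≈ 0.8555


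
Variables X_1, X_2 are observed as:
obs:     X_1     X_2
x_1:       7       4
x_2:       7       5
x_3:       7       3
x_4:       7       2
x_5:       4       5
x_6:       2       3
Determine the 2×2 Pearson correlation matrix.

Step 1 — column means:
  mean(X_1) = (7 + 7 + 7 + 7 + 4 + 2) / 6 = 34/6 = 5.6667
  mean(X_2) = (4 + 5 + 3 + 2 + 5 + 3) / 6 = 22/6 = 3.6667

Step 2 — sample variances and covariances s[i,j] = (1/(n-1)) · Σ_k (x_{k,i} - mean_i) · (x_{k,j} - mean_j), with n-1 = 5:
  s[X_1,X_1] = ((1.3333)·(1.3333) + (1.3333)·(1.3333) + (1.3333)·(1.3333) + (1.3333)·(1.3333) + (-1.6667)·(-1.6667) + (-3.6667)·(-3.6667)) / 5 = 23.3333/5 = 4.6667
  s[X_1,X_2] = ((1.3333)·(0.3333) + (1.3333)·(1.3333) + (1.3333)·(-0.6667) + (1.3333)·(-1.6667) + (-1.6667)·(1.3333) + (-3.6667)·(-0.6667)) / 5 = -0.6667/5 = -0.1333
  s[X_2,X_2] = ((0.3333)·(0.3333) + (1.3333)·(1.3333) + (-0.6667)·(-0.6667) + (-1.6667)·(-1.6667) + (1.3333)·(1.3333) + (-0.6667)·(-0.6667)) / 5 = 7.3333/5 = 1.4667
  Sample standard deviations s_i = √(s[i,i]):
  s(X_1) = √(4.6667) = 2.1602
  s(X_2) = √(1.4667) = 1.2111

Step 3 — r_{ij} = s_{ij} / (s_i · s_j):
  r[X_1,X_1] = 1 (diagonal).
  r[X_1,X_2] = -0.1333 / (2.1602 · 1.2111) = -0.1333 / 2.6162 = -0.051
  r[X_2,X_2] = 1 (diagonal).

R is symmetric with unit diagonal. Assembling:

R = [[1, -0.051],
 [-0.051, 1]]


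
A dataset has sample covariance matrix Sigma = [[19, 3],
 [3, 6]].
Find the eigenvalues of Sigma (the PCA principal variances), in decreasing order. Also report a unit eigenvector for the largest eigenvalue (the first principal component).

Step 1 — characteristic polynomial of 2×2 Sigma:
  det(Sigma - λI) = λ² - trace · λ + det = 0.
  trace = 19 + 6 = 25, det = 19·6 - (3)² = 105.
Step 2 — discriminant:
  Δ = trace² - 4·det = 625 - 420 = 205.
Step 3 — eigenvalues:
  λ = (trace ± √Δ)/2 = (25 ± 14.3178)/2,
  λ_1 = 19.6589,  λ_2 = 5.3411.

Step 4 — unit eigenvector for λ_1: solve (Sigma - λ_1 I)v = 0. First row:
  (19 - 19.6589)·v_x + (3)·v_y = 0, i.e. (-0.6589)·v_x + (3)·v_y = 0,
  so v ∝ (b, λ_1 - a) = (3, 0.6589) = u.
  ||u|| = √((3)² + (0.6589)²) = √(9.4342) ≈ 3.0715,
  v_1 = u/||u|| ≈ (0.9767, 0.2145) (||v_1|| = 1).

λ_1 = 19.6589,  λ_2 = 5.3411;  v_1 ≈ (0.9767, 0.2145)


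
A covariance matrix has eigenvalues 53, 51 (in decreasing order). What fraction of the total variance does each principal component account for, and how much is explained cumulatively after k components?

Step 1 — total variance = trace(Sigma) = Σ λ_i = 53 + 51 = 104.

Step 2 — fraction explained by component i = λ_i / Σ λ:
  PC1: 53/104 = 0.5096
  PC2: 51/104 = 0.4904

Step 3 — cumulative fraction after k components = (λ_1 + ... + λ_k) / Σ λ:
  k = 1: 53/104 = 0.5096
  k = 2: (53 + 51)/104 = 104/104 = 1

Summary (fraction, with percent):

explained: PC1 0.5096 (50.96%), PC2 0.4904 (49.04%);  cumulative: 0.5096, 1


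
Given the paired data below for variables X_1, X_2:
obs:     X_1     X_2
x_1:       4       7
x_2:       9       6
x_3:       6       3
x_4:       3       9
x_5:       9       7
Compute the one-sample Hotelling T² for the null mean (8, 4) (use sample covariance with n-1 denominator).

Step 1 — sample mean vector:
  mean(X_1) = (4 + 9 + 6 + 3 + 9) / 5 = 31/5 = 6.2
  mean(X_2) = (7 + 6 + 3 + 9 + 7) / 5 = 32/5 = 6.4
  x̄ = (6.2, 6.4),  deviation x̄ - mu_0 = (6.2, 6.4) - (8, 4) = (-1.8, 2.4).

Step 2 — sample covariance matrix, S[i,j] = (1/(n-1)) · Σ_k (x_{k,i} - mean_i) · (x_{k,j} - mean_j), divisor n-1 = 4:
  S[X_1,X_1] = ((-2.2)·(-2.2) + (2.8)·(2.8) + (-0.2)·(-0.2) + (-3.2)·(-3.2) + (2.8)·(2.8)) / 4 = 30.8/4 = 7.7
  S[X_1,X_2] = ((-2.2)·(0.6) + (2.8)·(-0.4) + (-0.2)·(-3.4) + (-3.2)·(2.6) + (2.8)·(0.6)) / 4 = -8.4/4 = -2.1
  S[X_2,X_2] = ((0.6)·(0.6) + (-0.4)·(-0.4) + (-3.4)·(-3.4) + (2.6)·(2.6) + (0.6)·(0.6)) / 4 = 19.2/4 = 4.8
  S = [[7.7, -2.1],
 [-2.1, 4.8]].

Step 3 — invert S. det(S) = 7.7·4.8 - (-2.1)² = 32.55.
  S^{-1} = (1/det) · [[d, -b], [-b, a]] = [[0.1475, 0.0645],
 [0.0645, 0.2366]].

Step 4 — quadratic form (x̄ - mu_0)^T · S^{-1} · (x̄ - mu_0):
  S^{-1} · (x̄ - mu_0) = (-0.1106, 0.4516),
  (x̄ - mu_0)^T · [...] = (-1.8)·(-0.1106) + (2.4)·(0.4516) = 1.2829.

Step 5 — scale by n: T² = 5 · 1.2829 = 6.4147.

T² ≈ 6.4147


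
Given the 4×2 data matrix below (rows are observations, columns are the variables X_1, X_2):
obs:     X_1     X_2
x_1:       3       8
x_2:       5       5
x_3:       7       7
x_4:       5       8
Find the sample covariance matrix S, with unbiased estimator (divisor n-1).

Step 1 — column means:
  mean(X_1) = (3 + 5 + 7 + 5) / 4 = 20/4 = 5
  mean(X_2) = (8 + 5 + 7 + 8) / 4 = 28/4 = 7

Step 2 — sample covariance S[i,j] = (1/(n-1)) · Σ_k (x_{k,i} - mean_i) · (x_{k,j} - mean_j), with n-1 = 3.
  S[X_1,X_1] = ((-2)·(-2) + (0)·(0) + (2)·(2) + (0)·(0)) / 3 = 8/3 = 2.6667
  S[X_1,X_2] = ((-2)·(1) + (0)·(-2) + (2)·(0) + (0)·(1)) / 3 = -2/3 = -0.6667
  S[X_2,X_2] = ((1)·(1) + (-2)·(-2) + (0)·(0) + (1)·(1)) / 3 = 6/3 = 2

S is symmetric (S[j,i] = S[i,j]). Assembling:

S = [[2.6667, -0.6667],
 [-0.6667, 2]]


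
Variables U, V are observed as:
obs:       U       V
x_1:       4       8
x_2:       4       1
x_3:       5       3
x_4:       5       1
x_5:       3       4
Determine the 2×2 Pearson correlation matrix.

Step 1 — column means:
  mean(U) = (4 + 4 + 5 + 5 + 3) / 5 = 21/5 = 4.2
  mean(V) = (8 + 1 + 3 + 1 + 4) / 5 = 17/5 = 3.4

Step 2 — sample variances and covariances s[i,j] = (1/(n-1)) · Σ_k (x_{k,i} - mean_i) · (x_{k,j} - mean_j), with n-1 = 4:
  s[U,U] = ((-0.2)·(-0.2) + (-0.2)·(-0.2) + (0.8)·(0.8) + (0.8)·(0.8) + (-1.2)·(-1.2)) / 4 = 2.8/4 = 0.7
  s[U,V] = ((-0.2)·(4.6) + (-0.2)·(-2.4) + (0.8)·(-0.4) + (0.8)·(-2.4) + (-1.2)·(0.6)) / 4 = -3.4/4 = -0.85
  s[V,V] = ((4.6)·(4.6) + (-2.4)·(-2.4) + (-0.4)·(-0.4) + (-2.4)·(-2.4) + (0.6)·(0.6)) / 4 = 33.2/4 = 8.3
  Sample standard deviations s_i = √(s[i,i]):
  s(U) = √(0.7) = 0.8367
  s(V) = √(8.3) = 2.881

Step 3 — r_{ij} = s_{ij} / (s_i · s_j):
  r[U,U] = 1 (diagonal).
  r[U,V] = -0.85 / (0.8367 · 2.881) = -0.85 / 2.4104 = -0.3526
  r[V,V] = 1 (diagonal).

R is symmetric with unit diagonal. Assembling:

R = [[1, -0.3526],
 [-0.3526, 1]]


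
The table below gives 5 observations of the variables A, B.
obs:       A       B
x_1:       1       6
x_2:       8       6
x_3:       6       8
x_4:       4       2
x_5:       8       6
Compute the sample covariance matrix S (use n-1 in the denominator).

Step 1 — column means:
  mean(A) = (1 + 8 + 6 + 4 + 8) / 5 = 27/5 = 5.4
  mean(B) = (6 + 6 + 8 + 2 + 6) / 5 = 28/5 = 5.6

Step 2 — sample covariance S[i,j] = (1/(n-1)) · Σ_k (x_{k,i} - mean_i) · (x_{k,j} - mean_j), with n-1 = 4.
  S[A,A] = ((-4.4)·(-4.4) + (2.6)·(2.6) + (0.6)·(0.6) + (-1.4)·(-1.4) + (2.6)·(2.6)) / 4 = 35.2/4 = 8.8
  S[A,B] = ((-4.4)·(0.4) + (2.6)·(0.4) + (0.6)·(2.4) + (-1.4)·(-3.6) + (2.6)·(0.4)) / 4 = 6.8/4 = 1.7
  S[B,B] = ((0.4)·(0.4) + (0.4)·(0.4) + (2.4)·(2.4) + (-3.6)·(-3.6) + (0.4)·(0.4)) / 4 = 19.2/4 = 4.8

S is symmetric (S[j,i] = S[i,j]). Assembling:

S = [[8.8, 1.7],
 [1.7, 4.8]]
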